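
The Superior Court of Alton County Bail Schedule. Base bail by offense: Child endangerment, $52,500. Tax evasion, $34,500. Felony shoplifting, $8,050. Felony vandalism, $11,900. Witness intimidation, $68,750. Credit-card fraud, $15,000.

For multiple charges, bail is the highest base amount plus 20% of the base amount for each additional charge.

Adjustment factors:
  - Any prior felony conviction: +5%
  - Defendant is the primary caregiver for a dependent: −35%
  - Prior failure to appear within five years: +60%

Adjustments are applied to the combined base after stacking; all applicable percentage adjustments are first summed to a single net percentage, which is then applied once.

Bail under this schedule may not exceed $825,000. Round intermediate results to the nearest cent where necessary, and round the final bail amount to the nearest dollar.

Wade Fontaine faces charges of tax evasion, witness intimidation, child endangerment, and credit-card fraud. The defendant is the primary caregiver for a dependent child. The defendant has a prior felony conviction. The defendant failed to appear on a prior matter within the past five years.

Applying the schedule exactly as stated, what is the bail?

$115,895

Base amounts from the schedule: tax evasion $34,500; witness intimidation $68,750; child endangerment $52,500; credit-card fraud $15,000.
Stacking rule: highest base plus 20% of each additional charge. Highest is witness intimidation at $68,750. Additional: $34,500 × 20% = $6,900; $52,500 × 20% = $10,500; $15,000 × 20% = $3,000. Combined base = $68,750 + $20,400 = $89,150.
Net percentage adjustment: +5% −35% +60% = +30%. $89,150 × 1.3 = $115,895.
$115,895 is within the $825,000 maximum.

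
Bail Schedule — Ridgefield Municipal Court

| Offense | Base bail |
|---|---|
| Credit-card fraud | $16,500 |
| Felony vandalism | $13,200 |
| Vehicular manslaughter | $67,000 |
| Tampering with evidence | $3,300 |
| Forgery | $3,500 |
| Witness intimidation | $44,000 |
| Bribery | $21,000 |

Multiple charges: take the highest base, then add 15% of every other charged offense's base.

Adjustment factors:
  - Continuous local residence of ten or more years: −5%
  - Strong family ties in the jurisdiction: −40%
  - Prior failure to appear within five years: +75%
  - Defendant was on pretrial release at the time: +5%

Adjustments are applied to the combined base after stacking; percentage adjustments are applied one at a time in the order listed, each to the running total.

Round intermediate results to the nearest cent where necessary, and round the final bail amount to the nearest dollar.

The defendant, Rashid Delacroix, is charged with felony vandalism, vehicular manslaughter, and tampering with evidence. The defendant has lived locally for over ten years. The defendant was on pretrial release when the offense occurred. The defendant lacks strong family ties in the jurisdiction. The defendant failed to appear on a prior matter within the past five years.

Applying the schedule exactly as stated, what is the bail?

$121,277

Base amounts from the schedule: felony vandalism $13,200; vehicular manslaughter $67,000; tampering with evidence $3,300.
Stacking rule: highest base plus 15% of each additional charge. Highest is vehicular manslaughter at $67,000. Additional: $13,200 × 15% = $1,980; $3,300 × 15% = $495. Combined base = $67,000 + $2,475 = $69,475.
Continuous local residence of ten or more years (−5%): $69,475 × 0.95 = $66,001.25.
Prior failure to appear within five years (+75%): $66,001.25 × 1.75 = $115,502.19.
Defendant was on pretrial release at the time (+5%): $115,502.19 × 1.05 = $121,277.30.
Rounded to the nearest dollar: $121,277.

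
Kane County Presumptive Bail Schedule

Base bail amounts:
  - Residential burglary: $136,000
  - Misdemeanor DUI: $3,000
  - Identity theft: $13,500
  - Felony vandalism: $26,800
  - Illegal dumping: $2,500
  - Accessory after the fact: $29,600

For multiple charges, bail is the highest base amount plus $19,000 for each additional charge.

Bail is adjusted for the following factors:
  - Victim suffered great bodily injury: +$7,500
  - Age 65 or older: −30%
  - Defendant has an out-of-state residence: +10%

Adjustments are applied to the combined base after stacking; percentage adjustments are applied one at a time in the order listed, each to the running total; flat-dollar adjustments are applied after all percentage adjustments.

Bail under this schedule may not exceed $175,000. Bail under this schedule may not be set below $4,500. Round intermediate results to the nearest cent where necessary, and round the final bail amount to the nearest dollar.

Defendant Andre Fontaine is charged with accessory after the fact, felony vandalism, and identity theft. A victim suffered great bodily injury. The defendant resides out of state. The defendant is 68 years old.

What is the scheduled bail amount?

Base amounts from the schedule: accessory after the fact $29,600; felony vandalism $26,800; identity theft $13,500.
Stacking rule: highest base plus $19,000 per additional charge. Highest is accessory after the fact at $29,600; 2 additional charges → +$38,000. Combined base = $67,600.
Age 65 or older (−30%): $67,600 × 0.7 = $47,320.
Defendant has an out-of-state residence (+10%): $47,320 × 1.1 = $52,052.
Victim suffered great bodily injury (+$7,500 flat): $52,052 + $7,500 = $59,552.
$59,552 is within the $175,000 maximum.
$59,552 is at or above the $4,500 minimum.

$59,552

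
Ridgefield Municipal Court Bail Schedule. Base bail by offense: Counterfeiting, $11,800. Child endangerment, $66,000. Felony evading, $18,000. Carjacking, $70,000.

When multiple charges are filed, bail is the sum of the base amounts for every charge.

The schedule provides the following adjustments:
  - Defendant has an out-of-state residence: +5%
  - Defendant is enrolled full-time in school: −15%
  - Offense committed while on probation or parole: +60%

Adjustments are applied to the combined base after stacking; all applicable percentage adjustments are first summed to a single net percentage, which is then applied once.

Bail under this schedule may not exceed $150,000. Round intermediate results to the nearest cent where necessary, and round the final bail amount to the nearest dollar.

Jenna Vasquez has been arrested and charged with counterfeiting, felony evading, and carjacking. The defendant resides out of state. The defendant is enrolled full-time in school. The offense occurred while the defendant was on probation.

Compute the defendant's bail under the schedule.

Base amounts from the schedule: counterfeiting $11,800; felony evading $18,000; carjacking $70,000.
Stacking rule: sum of all bases. $11,800 + $18,000 + $70,000 = $99,800.
Net percentage adjustment: +5% −15% +60% = +50%. $99,800 × 1.5 = $149,700.
$149,700 is within the $150,000 maximum.

$149,700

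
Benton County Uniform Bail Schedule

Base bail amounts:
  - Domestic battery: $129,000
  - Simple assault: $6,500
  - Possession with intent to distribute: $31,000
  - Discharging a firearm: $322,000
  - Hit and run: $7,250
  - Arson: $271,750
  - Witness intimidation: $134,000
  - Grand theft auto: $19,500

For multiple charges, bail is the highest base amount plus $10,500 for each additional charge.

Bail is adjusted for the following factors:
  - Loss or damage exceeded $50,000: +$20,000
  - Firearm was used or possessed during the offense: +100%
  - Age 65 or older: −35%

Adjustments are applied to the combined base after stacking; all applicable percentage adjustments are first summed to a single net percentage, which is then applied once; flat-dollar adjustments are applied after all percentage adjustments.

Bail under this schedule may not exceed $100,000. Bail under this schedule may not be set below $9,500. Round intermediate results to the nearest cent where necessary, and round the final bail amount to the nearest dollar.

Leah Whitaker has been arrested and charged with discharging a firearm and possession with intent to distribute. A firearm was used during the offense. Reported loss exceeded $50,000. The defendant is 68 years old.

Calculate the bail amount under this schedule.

Base amounts from the schedule: discharging a firearm $322,000; possession with intent to distribute $31,000.
Stacking rule: highest base plus $10,500 per additional charge. Highest is discharging a firearm at $322,000; 1 additional charge → +$10,500. Combined base = $332,500.
Net percentage adjustment: +100% −35% = +65%. $332,500 × 1.65 = $548,625.
Loss or damage exceeded $50,000 (+$20,000 flat): $548,625 + $20,000 = $568,625.
Result $568,625 exceeds the maximum of $100,000; bail is capped at $100,000.
$100,000 is at or above the $9,500 minimum.

$100,000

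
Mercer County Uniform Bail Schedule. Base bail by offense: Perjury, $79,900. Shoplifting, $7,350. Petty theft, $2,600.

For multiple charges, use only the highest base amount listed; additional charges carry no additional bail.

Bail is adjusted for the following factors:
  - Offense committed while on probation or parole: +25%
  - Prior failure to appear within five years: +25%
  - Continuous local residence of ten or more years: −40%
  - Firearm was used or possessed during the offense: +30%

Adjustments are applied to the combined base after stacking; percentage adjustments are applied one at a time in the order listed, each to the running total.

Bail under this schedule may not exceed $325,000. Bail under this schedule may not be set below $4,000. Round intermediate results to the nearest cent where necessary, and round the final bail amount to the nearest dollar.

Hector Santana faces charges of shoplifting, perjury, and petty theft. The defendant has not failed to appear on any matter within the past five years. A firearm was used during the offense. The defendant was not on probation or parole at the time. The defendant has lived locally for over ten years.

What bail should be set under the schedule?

$62,322

Base amounts from the schedule: shoplifting $7,350; perjury $79,900; petty theft $2,600.
Stacking rule: use the highest base only. Highest is perjury at $79,900. Combined base = $79,900.
Continuous local residence of ten or more years (−40%): $79,900 × 0.6 = $47,940.
Firearm was used or possessed during the offense (+30%): $47,940 × 1.3 = $62,322.
$62,322 is within the $325,000 maximum.
$62,322 is at or above the $4,000 minimum.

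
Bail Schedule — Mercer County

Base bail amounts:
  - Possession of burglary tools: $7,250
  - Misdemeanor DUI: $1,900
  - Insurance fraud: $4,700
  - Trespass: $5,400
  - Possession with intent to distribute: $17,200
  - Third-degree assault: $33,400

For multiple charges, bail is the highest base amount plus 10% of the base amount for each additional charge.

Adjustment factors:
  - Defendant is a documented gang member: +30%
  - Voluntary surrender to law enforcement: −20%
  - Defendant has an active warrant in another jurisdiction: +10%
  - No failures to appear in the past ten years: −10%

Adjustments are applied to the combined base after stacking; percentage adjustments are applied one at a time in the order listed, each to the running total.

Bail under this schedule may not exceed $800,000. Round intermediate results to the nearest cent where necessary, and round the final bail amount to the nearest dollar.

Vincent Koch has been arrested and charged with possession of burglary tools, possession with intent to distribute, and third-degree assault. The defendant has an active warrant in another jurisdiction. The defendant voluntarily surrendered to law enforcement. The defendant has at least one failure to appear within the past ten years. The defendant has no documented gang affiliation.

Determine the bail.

Base amounts from the schedule: possession of burglary tools $7,250; possession with intent to distribute $17,200; third-degree assault $33,400.
Stacking rule: highest base plus 10% of each additional charge. Highest is third-degree assault at $33,400. Additional: $7,250 × 10% = $725; $17,200 × 10% = $1,720. Combined base = $33,400 + $2,445 = $35,845.
Voluntary surrender to law enforcement (−20%): $35,845 × 0.8 = $28,676.
Defendant has an active warrant in another jurisdiction (+10%): $28,676 × 1.1 = $31,543.60.
$31,543.60 is within the $800,000 maximum.
Rounded to the nearest dollar: $31,544.

$31,544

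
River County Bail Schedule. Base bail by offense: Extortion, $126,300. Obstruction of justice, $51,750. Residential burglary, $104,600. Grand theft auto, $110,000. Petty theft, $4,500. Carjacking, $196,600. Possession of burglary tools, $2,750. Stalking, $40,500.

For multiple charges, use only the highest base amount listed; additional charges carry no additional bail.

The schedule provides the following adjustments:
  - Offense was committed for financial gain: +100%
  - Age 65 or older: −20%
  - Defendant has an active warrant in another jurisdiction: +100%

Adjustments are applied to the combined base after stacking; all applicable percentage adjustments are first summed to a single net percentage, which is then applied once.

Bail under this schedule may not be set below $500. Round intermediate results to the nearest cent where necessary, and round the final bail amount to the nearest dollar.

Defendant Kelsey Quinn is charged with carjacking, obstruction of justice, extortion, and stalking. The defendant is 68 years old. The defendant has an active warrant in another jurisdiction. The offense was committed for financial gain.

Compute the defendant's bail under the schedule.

$550,480

Base amounts from the schedule: carjacking $196,600; obstruction of justice $51,750; extortion $126,300; stalking $40,500.
Stacking rule: use the highest base only. Highest is carjacking at $196,600. Combined base = $196,600.
Net percentage adjustment: +100% −20% +100% = +180%. $196,600 × 2.8 = $550,480.
$550,480 is at or above the $500 minimum.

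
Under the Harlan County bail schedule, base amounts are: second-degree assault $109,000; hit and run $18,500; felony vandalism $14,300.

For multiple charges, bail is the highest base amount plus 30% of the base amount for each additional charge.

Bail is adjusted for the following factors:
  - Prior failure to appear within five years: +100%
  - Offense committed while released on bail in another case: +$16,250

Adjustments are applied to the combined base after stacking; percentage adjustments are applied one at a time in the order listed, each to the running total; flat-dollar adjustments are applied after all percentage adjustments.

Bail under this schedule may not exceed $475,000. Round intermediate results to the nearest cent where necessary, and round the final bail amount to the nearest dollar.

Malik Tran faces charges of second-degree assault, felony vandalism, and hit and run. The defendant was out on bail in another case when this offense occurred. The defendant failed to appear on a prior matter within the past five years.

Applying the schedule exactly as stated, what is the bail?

Base amounts from the schedule: second-degree assault $109,000; felony vandalism $14,300; hit and run $18,500.
Stacking rule: highest base plus 30% of each additional charge. Highest is second-degree assault at $109,000. Additional: $14,300 × 30% = $4,290; $18,500 × 30% = $5,550. Combined base = $109,000 + $9,840 = $118,840.
Prior failure to appear within five years (+100%): $118,840 × 2 = $237,680.
Offense committed while released on bail in another case (+$16,250 flat): $237,680 + $16,250 = $253,930.
$253,930 is within the $475,000 maximum.

$253,930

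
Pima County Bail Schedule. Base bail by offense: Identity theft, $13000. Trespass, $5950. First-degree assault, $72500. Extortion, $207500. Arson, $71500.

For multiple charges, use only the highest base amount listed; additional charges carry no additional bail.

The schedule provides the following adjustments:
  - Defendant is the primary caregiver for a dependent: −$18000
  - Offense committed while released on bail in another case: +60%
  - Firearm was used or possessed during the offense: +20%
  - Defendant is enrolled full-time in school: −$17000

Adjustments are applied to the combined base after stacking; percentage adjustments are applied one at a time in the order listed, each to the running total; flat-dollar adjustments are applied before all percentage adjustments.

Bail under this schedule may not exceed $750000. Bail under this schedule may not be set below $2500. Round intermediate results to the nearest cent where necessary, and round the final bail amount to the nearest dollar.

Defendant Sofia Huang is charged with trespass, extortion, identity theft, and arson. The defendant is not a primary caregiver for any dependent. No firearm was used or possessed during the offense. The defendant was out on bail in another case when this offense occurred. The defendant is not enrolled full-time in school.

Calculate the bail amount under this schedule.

$332000

Base amounts from the schedule: trespass $5950; extortion $207500; identity theft $13000; arson $71500.
Stacking rule: use the highest base only. Highest is extortion at $207500. Combined base = $207500.
Offense committed while released on bail in another case (+60%): $207500 × 1.6 = $332000.
$332000 is within the $750000 maximum.
$332000 is at or above the $2500 minimum.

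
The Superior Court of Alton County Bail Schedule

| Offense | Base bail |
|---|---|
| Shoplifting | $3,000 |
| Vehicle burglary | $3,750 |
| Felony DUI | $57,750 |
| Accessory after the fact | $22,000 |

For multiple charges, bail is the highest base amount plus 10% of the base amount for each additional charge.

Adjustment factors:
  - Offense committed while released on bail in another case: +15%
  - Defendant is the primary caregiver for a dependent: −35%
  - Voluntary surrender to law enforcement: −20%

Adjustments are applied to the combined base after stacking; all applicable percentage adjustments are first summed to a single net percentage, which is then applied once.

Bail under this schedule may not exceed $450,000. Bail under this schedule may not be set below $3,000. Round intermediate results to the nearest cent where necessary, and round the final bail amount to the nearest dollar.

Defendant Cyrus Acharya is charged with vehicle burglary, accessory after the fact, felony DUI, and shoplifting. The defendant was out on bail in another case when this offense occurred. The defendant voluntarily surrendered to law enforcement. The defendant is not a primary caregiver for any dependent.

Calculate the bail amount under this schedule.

Base amounts from the schedule: vehicle burglary $3,750; accessory after the fact $22,000; felony DUI $57,750; shoplifting $3,000.
Stacking rule: highest base plus 10% of each additional charge. Highest is felony DUI at $57,750. Additional: $3,750 × 10% = $375; $22,000 × 10% = $2,200; $3,000 × 10% = $300. Combined base = $57,750 + $2,875 = $60,625.
Net percentage adjustment: +15% −20% = −5%. $60,625 × 0.95 = $57,593.75.
$57,593.75 is within the $450,000 maximum.
$57,593.75 is at or above the $3,000 minimum.
Rounded to the nearest dollar: $57,594.

$57,594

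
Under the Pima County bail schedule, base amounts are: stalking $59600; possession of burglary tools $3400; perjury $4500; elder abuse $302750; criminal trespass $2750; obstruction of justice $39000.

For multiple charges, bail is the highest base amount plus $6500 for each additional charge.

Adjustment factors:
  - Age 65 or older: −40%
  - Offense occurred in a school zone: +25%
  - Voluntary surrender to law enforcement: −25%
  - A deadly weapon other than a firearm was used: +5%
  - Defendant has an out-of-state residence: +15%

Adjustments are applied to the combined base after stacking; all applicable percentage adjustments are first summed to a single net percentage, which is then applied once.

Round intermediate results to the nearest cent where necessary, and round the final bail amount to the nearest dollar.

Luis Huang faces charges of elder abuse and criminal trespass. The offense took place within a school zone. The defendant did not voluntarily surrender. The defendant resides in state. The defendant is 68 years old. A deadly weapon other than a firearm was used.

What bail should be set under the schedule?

Base amounts from the schedule: elder abuse $302750; criminal trespass $2750.
Stacking rule: highest base plus $6500 per additional charge. Highest is elder abuse at $302750; 1 additional charge → +$6500. Combined base = $309250.
Net percentage adjustment: −40% +25% +5% = −10%. $309250 × 0.9 = $278325.

$278325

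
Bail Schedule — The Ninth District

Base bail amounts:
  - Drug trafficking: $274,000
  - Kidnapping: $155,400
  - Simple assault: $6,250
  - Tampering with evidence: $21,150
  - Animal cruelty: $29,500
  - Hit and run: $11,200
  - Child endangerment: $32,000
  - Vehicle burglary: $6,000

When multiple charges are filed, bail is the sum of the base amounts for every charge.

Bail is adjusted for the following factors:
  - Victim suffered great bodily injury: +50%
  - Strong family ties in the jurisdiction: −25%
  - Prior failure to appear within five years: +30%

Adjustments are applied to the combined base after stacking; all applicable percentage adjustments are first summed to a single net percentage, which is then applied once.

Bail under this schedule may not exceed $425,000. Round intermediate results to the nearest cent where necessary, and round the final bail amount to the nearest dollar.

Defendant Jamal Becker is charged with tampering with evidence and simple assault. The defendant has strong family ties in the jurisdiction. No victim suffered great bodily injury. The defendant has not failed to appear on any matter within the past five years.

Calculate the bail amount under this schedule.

$20,550

Base amounts from the schedule: tampering with evidence $21,150; simple assault $6,250.
Stacking rule: sum of all bases. $21,150 + $6,250 = $27,400.
Strong family ties in the jurisdiction (−25%): $27,400 × 0.75 = $20,550.
$20,550 is within the $425,000 maximum.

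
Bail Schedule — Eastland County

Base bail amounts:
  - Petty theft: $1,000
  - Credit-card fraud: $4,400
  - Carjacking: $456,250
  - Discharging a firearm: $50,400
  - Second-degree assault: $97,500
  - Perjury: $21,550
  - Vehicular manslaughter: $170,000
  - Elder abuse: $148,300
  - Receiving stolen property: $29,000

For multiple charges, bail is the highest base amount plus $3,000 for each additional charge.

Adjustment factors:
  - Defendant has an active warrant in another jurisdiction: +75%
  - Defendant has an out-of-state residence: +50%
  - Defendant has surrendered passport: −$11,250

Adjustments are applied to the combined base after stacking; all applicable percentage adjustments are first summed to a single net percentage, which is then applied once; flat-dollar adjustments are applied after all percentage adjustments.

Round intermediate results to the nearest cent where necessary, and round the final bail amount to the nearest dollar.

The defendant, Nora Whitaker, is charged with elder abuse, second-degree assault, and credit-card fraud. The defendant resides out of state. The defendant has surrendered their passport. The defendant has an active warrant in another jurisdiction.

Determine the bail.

$335,925

Base amounts from the schedule: elder abuse $148,300; second-degree assault $97,500; credit-card fraud $4,400.
Stacking rule: highest base plus $3,000 per additional charge. Highest is elder abuse at $148,300; 2 additional charges → +$6,000. Combined base = $154,300.
Net percentage adjustment: +75% +50% = +125%. $154,300 × 2.25 = $347,175.
Defendant has surrendered passport (−$11,250 flat): $347,175 − $11,250 = $335,925.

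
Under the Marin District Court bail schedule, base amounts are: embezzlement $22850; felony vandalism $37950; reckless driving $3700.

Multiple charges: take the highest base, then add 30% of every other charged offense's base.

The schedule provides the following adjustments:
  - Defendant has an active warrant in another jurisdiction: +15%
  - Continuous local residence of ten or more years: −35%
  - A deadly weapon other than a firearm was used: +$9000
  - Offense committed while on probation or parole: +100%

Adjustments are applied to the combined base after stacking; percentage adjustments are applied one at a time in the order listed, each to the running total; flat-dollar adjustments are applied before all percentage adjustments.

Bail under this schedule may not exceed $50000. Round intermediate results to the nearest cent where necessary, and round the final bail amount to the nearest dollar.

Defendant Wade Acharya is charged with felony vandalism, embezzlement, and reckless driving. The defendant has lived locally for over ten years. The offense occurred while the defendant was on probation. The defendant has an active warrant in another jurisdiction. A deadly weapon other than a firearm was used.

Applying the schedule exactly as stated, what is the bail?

$50000

Base amounts from the schedule: felony vandalism $37950; embezzlement $22850; reckless driving $3700.
Stacking rule: highest base plus 30% of each additional charge. Highest is felony vandalism at $37950. Additional: $22850 × 30% = $6855; $3700 × 30% = $1110. Combined base = $37950 + $7965 = $45915.
A deadly weapon other than a firearm was used (+$9000 flat): $45915 + $9000 = $54915.
Defendant has an active warrant in another jurisdiction (+15%): $54915 × 1.15 = $63152.25.
Continuous local residence of ten or more years (−35%): $63152.25 × 0.65 = $41048.96.
Offense committed while on probation or parole (+100%): $41048.96 × 2 = $82097.92.
Result $82097.92 exceeds the maximum of $50000; bail is capped at $50000.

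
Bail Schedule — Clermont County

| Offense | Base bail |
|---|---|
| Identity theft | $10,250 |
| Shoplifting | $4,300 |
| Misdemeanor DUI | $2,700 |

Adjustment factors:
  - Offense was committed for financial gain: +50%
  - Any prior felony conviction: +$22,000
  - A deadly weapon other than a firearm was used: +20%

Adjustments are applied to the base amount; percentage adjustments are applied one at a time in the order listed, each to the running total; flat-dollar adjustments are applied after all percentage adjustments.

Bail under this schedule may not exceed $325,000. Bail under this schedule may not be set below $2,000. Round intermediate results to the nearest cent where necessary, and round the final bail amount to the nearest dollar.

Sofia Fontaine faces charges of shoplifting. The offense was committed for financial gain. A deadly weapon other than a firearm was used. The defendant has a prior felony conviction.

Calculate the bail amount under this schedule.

Base amounts from the schedule: shoplifting $4,300.
Single charge. Combined base = $4,300.
Offense was committed for financial gain (+50%): $4,300 × 1.5 = $6,450.
A deadly weapon other than a firearm was used (+20%): $6,450 × 1.2 = $7,740.
Any prior felony conviction (+$22,000 flat): $7,740 + $22,000 = $29,740.
$29,740 is within the $325,000 maximum.
$29,740 is at or above the $2,000 minimum.

$29,740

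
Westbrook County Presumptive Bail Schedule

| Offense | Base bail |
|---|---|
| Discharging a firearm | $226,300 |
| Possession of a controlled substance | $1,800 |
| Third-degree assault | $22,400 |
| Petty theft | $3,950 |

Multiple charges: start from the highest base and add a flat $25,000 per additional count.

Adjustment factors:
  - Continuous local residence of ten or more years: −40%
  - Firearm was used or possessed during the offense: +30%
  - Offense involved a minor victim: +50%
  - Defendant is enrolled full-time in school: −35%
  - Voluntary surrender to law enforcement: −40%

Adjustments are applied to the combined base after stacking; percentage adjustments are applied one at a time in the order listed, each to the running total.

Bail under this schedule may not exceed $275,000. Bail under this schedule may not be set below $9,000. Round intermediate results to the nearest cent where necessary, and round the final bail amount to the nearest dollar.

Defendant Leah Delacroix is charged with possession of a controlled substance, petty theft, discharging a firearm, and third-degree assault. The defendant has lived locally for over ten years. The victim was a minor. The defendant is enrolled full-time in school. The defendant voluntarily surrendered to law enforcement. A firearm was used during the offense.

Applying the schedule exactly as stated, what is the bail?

$137,483

Base amounts from the schedule: possession of a controlled substance $1,800; petty theft $3,950; discharging a firearm $226,300; third-degree assault $22,400.
Stacking rule: highest base plus $25,000 per additional charge. Highest is discharging a firearm at $226,300; 3 additional charges → +$75,000. Combined base = $301,300.
Continuous local residence of ten or more years (−40%): $301,300 × 0.6 = $180,780.
Firearm was used or possessed during the offense (+30%): $180,780 × 1.3 = $235,014.
Offense involved a minor victim (+50%): $235,014 × 1.5 = $352,521.
Defendant is enrolled full-time in school (−35%): $352,521 × 0.65 = $229,138.65.
Voluntary surrender to law enforcement (−40%): $229,138.65 × 0.6 = $137,483.19.
$137,483.19 is within the $275,000 maximum.
$137,483.19 is at or above the $9,000 minimum.
Rounded to the nearest dollar: $137,483.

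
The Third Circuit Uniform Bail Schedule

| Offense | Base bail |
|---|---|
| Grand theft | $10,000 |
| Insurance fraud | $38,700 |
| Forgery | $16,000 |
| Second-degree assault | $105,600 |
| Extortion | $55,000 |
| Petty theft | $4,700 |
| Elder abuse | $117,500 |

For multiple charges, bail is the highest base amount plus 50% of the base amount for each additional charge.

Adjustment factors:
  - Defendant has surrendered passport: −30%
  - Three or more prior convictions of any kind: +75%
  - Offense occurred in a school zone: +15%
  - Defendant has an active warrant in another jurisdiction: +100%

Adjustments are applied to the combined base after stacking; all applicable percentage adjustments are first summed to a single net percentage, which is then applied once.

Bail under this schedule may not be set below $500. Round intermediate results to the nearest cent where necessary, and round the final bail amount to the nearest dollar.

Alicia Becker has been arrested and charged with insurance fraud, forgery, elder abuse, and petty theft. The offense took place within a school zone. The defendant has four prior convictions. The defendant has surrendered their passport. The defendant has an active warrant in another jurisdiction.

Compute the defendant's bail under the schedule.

$382,720

Base amounts from the schedule: insurance fraud $38,700; forgery $16,000; elder abuse $117,500; petty theft $4,700.
Stacking rule: highest base plus 50% of each additional charge. Highest is elder abuse at $117,500. Additional: $38,700 × 50% = $19,350; $16,000 × 50% = $8,000; $4,700 × 50% = $2,350. Combined base = $117,500 + $29,700 = $147,200.
Net percentage adjustment: −30% +75% +15% +100% = +160%. $147,200 × 2.6 = $382,720.
$382,720 is at or above the $500 minimum.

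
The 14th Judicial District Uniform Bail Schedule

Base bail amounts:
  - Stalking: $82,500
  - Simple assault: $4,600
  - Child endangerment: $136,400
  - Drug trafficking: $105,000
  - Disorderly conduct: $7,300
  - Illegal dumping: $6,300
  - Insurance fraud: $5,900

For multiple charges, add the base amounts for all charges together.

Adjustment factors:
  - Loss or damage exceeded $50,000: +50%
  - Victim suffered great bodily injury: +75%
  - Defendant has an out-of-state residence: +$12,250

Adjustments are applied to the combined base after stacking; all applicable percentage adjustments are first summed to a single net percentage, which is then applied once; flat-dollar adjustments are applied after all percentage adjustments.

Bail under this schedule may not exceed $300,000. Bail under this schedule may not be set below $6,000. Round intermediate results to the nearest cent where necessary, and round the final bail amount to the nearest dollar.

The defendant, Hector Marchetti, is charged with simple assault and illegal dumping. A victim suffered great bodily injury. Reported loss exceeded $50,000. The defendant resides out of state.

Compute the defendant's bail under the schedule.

Base amounts from the schedule: simple assault $4,600; illegal dumping $6,300.
Stacking rule: sum of all bases. $4,600 + $6,300 = $10,900.
Net percentage adjustment: +50% +75% = +125%. $10,900 × 2.25 = $24,525.
Defendant has an out-of-state residence (+$12,250 flat): $24,525 + $12,250 = $36,775.
$36,775 is within the $300,000 maximum.
$36,775 is at or above the $6,000 minimum.

$36,775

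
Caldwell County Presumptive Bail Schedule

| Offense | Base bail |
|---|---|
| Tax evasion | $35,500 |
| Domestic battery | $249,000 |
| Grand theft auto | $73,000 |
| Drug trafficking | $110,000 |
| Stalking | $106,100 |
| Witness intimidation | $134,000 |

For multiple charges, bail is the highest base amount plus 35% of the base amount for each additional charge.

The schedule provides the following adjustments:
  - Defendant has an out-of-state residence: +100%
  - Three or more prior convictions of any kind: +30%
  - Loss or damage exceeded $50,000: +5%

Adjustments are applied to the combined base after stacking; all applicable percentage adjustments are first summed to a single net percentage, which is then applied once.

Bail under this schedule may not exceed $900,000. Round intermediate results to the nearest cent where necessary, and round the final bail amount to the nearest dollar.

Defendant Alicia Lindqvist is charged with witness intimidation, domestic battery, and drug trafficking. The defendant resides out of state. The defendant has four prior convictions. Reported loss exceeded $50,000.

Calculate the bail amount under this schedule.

Base amounts from the schedule: witness intimidation $134,000; domestic battery $249,000; drug trafficking $110,000.
Stacking rule: highest base plus 35% of each additional charge. Highest is domestic battery at $249,000. Additional: $134,000 × 35% = $46,900; $110,000 × 35% = $38,500. Combined base = $249,000 + $85,400 = $334,400.
Net percentage adjustment: +100% +30% +5% = +135%. $334,400 × 2.35 = $785,840.
$785,840 is within the $900,000 maximum.

$785,840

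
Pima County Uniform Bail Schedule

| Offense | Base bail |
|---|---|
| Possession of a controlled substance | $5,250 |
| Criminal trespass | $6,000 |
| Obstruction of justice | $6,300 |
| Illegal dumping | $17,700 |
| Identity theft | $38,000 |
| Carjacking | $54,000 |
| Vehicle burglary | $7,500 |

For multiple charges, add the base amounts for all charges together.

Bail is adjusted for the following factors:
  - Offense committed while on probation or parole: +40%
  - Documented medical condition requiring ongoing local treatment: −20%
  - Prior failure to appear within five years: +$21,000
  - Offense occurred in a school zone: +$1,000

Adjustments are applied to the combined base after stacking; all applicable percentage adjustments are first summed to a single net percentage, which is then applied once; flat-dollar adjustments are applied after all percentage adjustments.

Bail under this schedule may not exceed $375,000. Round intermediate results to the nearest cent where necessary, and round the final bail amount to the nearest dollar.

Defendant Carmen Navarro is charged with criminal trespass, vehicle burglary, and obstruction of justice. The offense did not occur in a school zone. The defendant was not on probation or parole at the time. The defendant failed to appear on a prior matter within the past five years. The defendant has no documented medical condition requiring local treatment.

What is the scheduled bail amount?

$40,800

Base amounts from the schedule: criminal trespass $6,000; vehicle burglary $7,500; obstruction of justice $6,300.
Stacking rule: sum of all bases. $6,000 + $7,500 + $6,300 = $19,800.
Prior failure to appear within five years (+$21,000 flat): $19,800 + $21,000 = $40,800.
$40,800 is within the $375,000 maximum.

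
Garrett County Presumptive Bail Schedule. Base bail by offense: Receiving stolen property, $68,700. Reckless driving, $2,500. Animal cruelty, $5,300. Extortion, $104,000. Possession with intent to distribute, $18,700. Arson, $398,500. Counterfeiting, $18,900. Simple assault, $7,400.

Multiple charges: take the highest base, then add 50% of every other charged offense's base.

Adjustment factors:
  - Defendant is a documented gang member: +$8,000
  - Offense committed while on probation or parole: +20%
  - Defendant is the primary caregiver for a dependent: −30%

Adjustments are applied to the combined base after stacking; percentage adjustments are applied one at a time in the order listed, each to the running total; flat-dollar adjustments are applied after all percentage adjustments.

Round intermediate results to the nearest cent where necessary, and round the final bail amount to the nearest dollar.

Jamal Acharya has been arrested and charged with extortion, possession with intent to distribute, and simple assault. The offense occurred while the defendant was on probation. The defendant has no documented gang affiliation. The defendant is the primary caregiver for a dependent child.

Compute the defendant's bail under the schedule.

$98,322

Base amounts from the schedule: extortion $104,000; possession with intent to distribute $18,700; simple assault $7,400.
Stacking rule: highest base plus 50% of each additional charge. Highest is extortion at $104,000. Additional: $18,700 × 50% = $9,350; $7,400 × 50% = $3,700. Combined base = $104,000 + $13,050 = $117,050.
Offense committed while on probation or parole (+20%): $117,050 × 1.2 = $140,460.
Defendant is the primary caregiver for a dependent (−30%): $140,460 × 0.7 = $98,322.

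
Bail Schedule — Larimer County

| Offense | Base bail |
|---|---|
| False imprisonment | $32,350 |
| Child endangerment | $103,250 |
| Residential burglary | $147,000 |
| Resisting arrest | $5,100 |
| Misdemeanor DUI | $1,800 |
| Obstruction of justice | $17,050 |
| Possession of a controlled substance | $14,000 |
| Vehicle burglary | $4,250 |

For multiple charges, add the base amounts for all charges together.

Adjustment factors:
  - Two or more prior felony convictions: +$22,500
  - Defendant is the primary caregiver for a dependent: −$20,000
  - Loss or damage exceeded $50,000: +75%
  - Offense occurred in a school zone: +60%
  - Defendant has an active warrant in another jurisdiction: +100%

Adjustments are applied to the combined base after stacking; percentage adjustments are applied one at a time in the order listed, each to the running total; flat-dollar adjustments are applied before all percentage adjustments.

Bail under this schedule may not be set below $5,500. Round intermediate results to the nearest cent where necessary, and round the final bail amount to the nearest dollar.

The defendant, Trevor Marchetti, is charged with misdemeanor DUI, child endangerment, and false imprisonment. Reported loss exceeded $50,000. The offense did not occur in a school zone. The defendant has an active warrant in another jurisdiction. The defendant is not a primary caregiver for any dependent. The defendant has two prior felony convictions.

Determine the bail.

Base amounts from the schedule: misdemeanor DUI $1,800; child endangerment $103,250; false imprisonment $32,350.
Stacking rule: sum of all bases. $1,800 + $103,250 + $32,350 = $137,400.
Two or more prior felony convictions (+$22,500 flat): $137,400 + $22,500 = $159,900.
Loss or damage exceeded $50,000 (+75%): $159,900 × 1.75 = $279,825.
Defendant has an active warrant in another jurisdiction (+100%): $279,825 × 2 = $559,650.
$559,650 is at or above the $5,500 minimum.

$559,650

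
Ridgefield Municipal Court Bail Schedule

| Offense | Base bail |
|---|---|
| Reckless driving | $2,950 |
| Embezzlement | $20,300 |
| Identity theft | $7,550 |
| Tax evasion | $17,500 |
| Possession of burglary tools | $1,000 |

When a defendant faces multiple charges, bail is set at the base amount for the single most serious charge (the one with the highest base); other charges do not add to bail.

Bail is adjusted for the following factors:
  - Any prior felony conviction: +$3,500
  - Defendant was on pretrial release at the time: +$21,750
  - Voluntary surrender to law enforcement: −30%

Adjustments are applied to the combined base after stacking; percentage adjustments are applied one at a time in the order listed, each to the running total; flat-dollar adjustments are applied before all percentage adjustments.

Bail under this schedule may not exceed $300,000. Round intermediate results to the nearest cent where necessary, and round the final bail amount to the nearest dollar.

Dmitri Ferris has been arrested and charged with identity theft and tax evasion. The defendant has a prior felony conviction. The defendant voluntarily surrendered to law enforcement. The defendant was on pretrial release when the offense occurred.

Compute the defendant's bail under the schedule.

$29,925

Base amounts from the schedule: identity theft $7,550; tax evasion $17,500.
Stacking rule: use the highest base only. Highest is tax evasion at $17,500. Combined base = $17,500.
Any prior felony conviction (+$3,500 flat): $17,500 + $3,500 = $21,000.
Defendant was on pretrial release at the time (+$21,750 flat): $21,000 + $21,750 = $42,750.
Voluntary surrender to law enforcement (−30%): $42,750 × 0.7 = $29,925.
$29,925 is within the $300,000 maximum.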